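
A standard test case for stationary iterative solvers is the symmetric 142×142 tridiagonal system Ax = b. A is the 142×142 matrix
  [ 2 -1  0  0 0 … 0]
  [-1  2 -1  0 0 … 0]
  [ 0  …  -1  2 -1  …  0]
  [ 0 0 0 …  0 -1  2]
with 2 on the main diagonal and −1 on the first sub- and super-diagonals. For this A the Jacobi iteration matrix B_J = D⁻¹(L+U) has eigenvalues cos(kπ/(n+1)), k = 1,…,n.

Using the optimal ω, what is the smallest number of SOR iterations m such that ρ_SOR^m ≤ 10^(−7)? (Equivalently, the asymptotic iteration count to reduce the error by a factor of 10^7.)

m = 367

B_J for the 142×142 system has eigenvalues cos(kπ/143); ρ_J = cos(π/143) = 0.9997587.
root = sin(π/143) = 0.0219674  (since 1−cos² = sin²).
ω* = 2 / (1 + 0.0219674) = 2 / 1.0219674 ≈ 1.9570096.
ρ_SOR = ω* − 1 ≈ 0.9570096.
7·ln10 = 16.1181; −ln(0.9570096) = 0.0439419; m = ⌈16.1181/0.0439419⌉ = ⌈366.805⌉ = 367.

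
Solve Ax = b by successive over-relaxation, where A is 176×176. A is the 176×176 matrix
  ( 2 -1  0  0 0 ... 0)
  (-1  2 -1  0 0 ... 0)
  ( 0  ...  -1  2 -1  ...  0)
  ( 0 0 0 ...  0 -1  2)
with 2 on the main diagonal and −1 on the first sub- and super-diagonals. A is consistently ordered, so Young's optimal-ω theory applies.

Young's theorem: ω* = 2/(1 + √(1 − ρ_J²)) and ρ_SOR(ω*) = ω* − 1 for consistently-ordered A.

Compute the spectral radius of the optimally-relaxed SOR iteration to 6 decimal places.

B_J for the 176×176 system has eigenvalues cos(kπ/177); ρ_J = cos(π/177) = 0.999842.
√(1−ρ_J²) simplifies to sin(π/177) = 0.0177482.
ω* = 2/(1 + 0.0177482) = 2/1.0177482 = 1.965123.
ρ(B_{ω*}) = ω*−1 = 0.965123

ρ_SOR = 0.965123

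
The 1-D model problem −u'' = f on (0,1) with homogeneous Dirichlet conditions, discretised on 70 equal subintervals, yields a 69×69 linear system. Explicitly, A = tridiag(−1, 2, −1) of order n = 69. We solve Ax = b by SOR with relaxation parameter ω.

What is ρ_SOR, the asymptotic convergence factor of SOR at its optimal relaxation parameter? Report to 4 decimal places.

ρ_SOR = 0.9141

½·tridiag(1,0,1) at n=69: λ_k = cos(kπ/70); max |λ| at k=1 ⇒ ρ_J = cos(π/70) ≈ 0.9990.
root = sin(π/70) = 0.04486  (since 1−cos² = sin²).
[ω*] 2 ÷ (1 + 0.04486) = 2 ÷ 1.04486 = 1.9141.
ρ(B_{ω*}) = ω*−1 = 0.9141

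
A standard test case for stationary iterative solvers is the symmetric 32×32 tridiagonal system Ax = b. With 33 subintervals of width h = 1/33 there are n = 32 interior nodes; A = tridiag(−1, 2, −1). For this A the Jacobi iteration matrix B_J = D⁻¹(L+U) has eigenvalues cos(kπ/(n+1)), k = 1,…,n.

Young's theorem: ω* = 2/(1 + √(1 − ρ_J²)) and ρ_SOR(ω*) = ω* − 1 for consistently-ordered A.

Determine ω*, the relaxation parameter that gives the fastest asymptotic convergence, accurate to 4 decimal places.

ω* = 1.8264

With n=32, ρ(Jacobi) = cos(π/33) = 0.9955.
√(1 − cos²(π/33)) = sin(π/33) ≈ 0.09506.
ω* = 2 / (1 + 0.09506) = 2 / 1.09506 ≈ 1.8264.
and ρ(B_{ω*}) = 1.8264 − 1 = 0.8264.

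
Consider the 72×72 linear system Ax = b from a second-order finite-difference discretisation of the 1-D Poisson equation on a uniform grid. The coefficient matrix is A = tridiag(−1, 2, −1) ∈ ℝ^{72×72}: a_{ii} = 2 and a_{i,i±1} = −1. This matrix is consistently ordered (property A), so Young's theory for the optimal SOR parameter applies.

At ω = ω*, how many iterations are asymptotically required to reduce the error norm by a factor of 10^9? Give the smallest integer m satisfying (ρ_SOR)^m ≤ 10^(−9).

m = 241

½·tridiag(1,0,1) at n=72: λ_k = cos(kπ/73); max |λ| at k=1 ⇒ ρ_J = cos(π/73) ≈ 0.9990741.
root = sin(π/73) = 0.0430222  (since 1−cos² = sin²).
[ω*] 2 ÷ (1 + 0.0430222) = 2 ÷ 1.0430222 = 1.9175047.
At ω = 1.9175047 every |λ(B_ω)| = ω−1, so ρ_SOR = 0.9175047.
For 9 digits: m = 9·ln10 / (−ln 0.9175047) = 20.7233/0.0860976 = 240.695; round up → m = 241.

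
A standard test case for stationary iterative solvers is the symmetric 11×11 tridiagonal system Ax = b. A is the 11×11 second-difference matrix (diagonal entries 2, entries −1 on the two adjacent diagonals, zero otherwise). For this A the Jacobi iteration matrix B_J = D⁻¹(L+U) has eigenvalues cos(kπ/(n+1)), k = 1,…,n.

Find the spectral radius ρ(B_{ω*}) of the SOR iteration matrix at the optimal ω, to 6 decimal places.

ρ_SOR = 0.588791

[ρ_J] n=11: ρ(B_J) = cos(π/(n+1)) = cos(π/12) = 0.965926.
1 − cos²(π/12) = sin²(π/12) ⇒ √(1−ρ_J²) = sin(π/12) = 0.2588190.
So ω* = 2/1.2588190 = 1.588791 (Young).
ρ(B_{ω*}) = ω*−1 = 0.588791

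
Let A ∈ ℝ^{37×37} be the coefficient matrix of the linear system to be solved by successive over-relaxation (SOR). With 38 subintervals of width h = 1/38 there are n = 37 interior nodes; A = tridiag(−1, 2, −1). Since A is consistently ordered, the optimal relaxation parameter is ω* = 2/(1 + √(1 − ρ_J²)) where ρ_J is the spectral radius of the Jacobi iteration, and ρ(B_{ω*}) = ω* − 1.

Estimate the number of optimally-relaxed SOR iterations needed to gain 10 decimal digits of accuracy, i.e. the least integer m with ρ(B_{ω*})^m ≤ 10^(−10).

ρ_J = max_k |cos(kπ/38)| = cos(π/38) = 0.9965845
√(1−ρ_J²) simplifies to sin(π/38) = 0.0825793.
[ω*] 2 ÷ (1 + 0.0825793) = 2 ÷ 1.0825793 = 1.8474397.
and ρ(B_{ω*}) = 1.8474397 − 1 = 0.8474397.
For 10 digits: m = 10·ln10 / (−ln 0.8474397) = 23.0259/0.165536 = 139.099; round up → m = 140.

m = 140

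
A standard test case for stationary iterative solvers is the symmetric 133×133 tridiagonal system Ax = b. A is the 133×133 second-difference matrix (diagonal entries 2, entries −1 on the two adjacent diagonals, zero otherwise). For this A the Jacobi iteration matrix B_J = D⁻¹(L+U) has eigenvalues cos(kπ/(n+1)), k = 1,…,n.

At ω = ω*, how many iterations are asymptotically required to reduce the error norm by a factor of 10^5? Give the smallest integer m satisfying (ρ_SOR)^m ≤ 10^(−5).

m = 246

ρ_J = max_k |cos(kπ/134)| = cos(π/134) = 0.9997252
root = sin(π/134) = 0.0234426  (since 1−cos² = sin²).
Young: ω* = 2/(1+√(1−ρ_J²)) = 2/(1+0.0234426) = 2/1.0234426 = 1.9541887.
ρ(B_{ω*}) = ω*−1 = 0.9541887
5·ln10 = 11.5129; −ln(0.9541887) = 0.0468938; m = ⌈11.5129/0.0468938⌉ = ⌈245.510⌉ = 246.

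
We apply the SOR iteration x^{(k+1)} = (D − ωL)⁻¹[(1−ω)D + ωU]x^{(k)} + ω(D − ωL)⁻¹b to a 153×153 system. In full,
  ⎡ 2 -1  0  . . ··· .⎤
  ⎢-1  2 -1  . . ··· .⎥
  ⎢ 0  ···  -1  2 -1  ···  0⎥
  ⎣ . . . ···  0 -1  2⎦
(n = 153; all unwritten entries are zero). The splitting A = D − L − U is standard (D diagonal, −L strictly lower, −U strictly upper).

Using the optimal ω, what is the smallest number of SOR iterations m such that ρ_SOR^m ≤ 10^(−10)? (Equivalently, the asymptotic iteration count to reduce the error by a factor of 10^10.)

m = 565

spectrum of D⁻¹(L+U) = {cos(kπ/154) : 1≤k≤153}; ρ_J = cos(π/154) = 0.9997919.
√(1−ρ_J²) simplifies to sin(π/154) = 0.0203985.
ω* = 2/(1 + 0.0203985) = 2/1.0203985 = 1.9600186.
ρ_SOR = ω* − 1 ≈ 0.9600186.
ρ_SOR^m ≤ 10^(−10) ⇔ m ≥ 10·ln10/(−ln 0.9600186) = 23.0259/0.0408026 = 564.324; m = ⌈564.324⌉ = 565.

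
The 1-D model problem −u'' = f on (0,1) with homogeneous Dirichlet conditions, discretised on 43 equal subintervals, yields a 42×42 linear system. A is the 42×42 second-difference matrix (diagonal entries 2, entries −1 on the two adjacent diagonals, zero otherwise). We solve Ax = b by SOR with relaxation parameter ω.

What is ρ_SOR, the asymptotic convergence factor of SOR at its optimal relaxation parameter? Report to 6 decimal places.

[ρ_J] n=42: ρ(B_J) = cos(π/(n+1)) = cos(π/43) = 0.997332.
√(1−ρ_J²) = |sin(π/43)| = 0.0729953
Then 2/(1+√(1−ρ_J²)) = 2/(1+0.0729953); ω* = 2/1.0729953 = 1.863941.
At ω = 1.863941 every |λ(B_ω)| = ω−1, so ρ_SOR = 0.863941.

ρ_SOR = 0.863941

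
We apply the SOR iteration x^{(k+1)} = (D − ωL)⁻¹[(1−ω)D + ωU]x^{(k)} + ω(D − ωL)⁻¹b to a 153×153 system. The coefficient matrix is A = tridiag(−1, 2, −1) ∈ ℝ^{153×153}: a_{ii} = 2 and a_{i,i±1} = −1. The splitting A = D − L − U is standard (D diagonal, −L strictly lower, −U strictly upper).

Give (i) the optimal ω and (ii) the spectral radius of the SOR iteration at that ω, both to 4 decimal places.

ω* = 1.9600, ρ_SOR = 0.9600

[ρ_J] n=153: ρ(B_J) = cos(π/(n+1)) = cos(π/154) = 0.9998.
root = sin(π/154) = 0.02040  (since 1−cos² = sin²).
Young: ω* = 2/(1+√(1−ρ_J²)) = 2/(1+0.02040) = 2/1.02040 = 1.9600.
Hence ρ(B_{ω*}) = 1.9600 − 1 = 0.9600.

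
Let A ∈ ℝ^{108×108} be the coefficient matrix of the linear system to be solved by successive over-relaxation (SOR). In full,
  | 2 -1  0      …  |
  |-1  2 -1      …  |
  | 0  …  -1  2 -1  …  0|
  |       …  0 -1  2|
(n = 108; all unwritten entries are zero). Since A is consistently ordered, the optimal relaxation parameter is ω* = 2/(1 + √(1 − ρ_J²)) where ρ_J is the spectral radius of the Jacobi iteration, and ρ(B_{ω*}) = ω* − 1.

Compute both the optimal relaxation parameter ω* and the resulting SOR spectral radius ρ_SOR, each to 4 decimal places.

n=108: λ(B_J) = 1 − λ(A)/2 = cos(kπ/109); k=1 gives ρ_J = 0.9996.
root = sin(π/109) = 0.02882  (since 1−cos² = sin²).
Then 2/(1+√(1−ρ_J²)) = 2/(1+0.02882); ω* = 2/1.02882 = 1.9440.
Hence ρ(B_{ω*}) = 1.9440 − 1 = 0.9440.

ω* = 1.9440, ρ_SOR = 0.9440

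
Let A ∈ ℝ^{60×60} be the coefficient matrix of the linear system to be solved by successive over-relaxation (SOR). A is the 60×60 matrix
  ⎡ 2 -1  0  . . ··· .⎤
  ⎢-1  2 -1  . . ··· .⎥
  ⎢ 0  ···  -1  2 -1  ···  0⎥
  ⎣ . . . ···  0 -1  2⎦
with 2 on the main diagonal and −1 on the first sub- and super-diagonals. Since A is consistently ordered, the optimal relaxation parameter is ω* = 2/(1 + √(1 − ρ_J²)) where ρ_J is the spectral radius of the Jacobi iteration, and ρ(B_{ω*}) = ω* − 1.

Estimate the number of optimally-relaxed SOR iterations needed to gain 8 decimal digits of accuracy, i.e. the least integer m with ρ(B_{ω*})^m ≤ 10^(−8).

m = 179

With n=60, ρ(Jacobi) = cos(π/61) = 0.9986741.
√(1−ρ_J²) simplifies to sin(π/61) = 0.0514788.
Young: ω* = 2/(1+√(1−ρ_J²)) = 2/(1+0.0514788) = 2/1.0514788 = 1.9020830.
ρ_SOR = ω* − 1 ≈ 0.9020830.
(0.9020830)^m ≤ 10^{−8}  ⇒  m·ln(0.9020830) ≤ −8·ln10  ⇒  m ≥ 178.757  ⇒  m = 179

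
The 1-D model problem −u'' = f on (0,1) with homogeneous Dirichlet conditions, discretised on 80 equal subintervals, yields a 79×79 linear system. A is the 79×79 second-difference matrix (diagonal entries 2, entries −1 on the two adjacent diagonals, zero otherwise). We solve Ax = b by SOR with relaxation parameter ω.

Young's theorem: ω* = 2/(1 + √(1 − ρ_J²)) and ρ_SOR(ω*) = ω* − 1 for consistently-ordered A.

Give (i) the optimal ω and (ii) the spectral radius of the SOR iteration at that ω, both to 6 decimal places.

ω* = 1.924447, ρ_SOR = 0.924447

½·tridiag(1,0,1) at n=79: λ_k = cos(kπ/80); max |λ| at k=1 ⇒ ρ_J = cos(π/80) ≈ 0.999229.
√(1−ρ_J²) simplifies to sin(π/80) = 0.0392598.
So ω* = 2/1.0392598 = 1.924447 (Young).
At ω = 1.924447 every |λ(B_ω)| = ω−1, so ρ_SOR = 0.924447.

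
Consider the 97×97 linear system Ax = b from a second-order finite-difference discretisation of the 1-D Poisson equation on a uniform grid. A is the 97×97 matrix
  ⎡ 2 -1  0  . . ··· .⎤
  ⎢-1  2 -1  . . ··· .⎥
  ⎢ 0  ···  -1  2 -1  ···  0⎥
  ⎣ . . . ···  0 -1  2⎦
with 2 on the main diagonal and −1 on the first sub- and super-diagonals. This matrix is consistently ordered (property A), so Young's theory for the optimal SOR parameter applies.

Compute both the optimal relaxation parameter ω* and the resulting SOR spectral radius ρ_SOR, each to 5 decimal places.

ρ_J = max_k |cos(kπ/98)| = cos(π/98) = 0.99949
√(1 − cos²(π/98)) = sin(π/98) ≈ 0.032052.
So ω* = 2/1.032052 = 1.93789 (Young).
and ρ(B_{ω*}) = 1.93789 − 1 = 0.93789.

ω* = 1.93789, ρ_SOR = 0.93789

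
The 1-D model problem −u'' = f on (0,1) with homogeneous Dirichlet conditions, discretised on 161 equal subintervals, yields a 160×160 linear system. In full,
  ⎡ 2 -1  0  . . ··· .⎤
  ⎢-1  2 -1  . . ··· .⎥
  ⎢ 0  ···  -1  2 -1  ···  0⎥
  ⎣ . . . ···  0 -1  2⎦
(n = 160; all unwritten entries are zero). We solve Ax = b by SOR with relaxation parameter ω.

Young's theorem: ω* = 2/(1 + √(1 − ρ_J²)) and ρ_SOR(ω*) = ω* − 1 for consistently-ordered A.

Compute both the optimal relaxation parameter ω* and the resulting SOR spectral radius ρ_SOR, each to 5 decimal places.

spectrum of D⁻¹(L+U) = {cos(kπ/161) : 1≤k≤160}; ρ_J = cos(π/161) = 0.99981.
√(1−ρ_J²) = |sin(π/161)| = 0.019512
ω* = 2/(1 + 0.019512) = 2/1.019512 = 1.96172.
[ρ_SOR] ω* − 1 = 0.96172.

ω* = 1.96172, ρ_SOR = 0.96172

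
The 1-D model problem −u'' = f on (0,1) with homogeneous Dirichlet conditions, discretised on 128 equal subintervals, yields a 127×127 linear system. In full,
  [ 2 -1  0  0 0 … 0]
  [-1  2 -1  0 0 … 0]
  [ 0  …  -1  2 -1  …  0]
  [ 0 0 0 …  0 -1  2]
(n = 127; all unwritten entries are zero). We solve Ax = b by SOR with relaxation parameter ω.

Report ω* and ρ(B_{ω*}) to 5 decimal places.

ω* = 1.95209, ρ_SOR = 0.95209

B_J for the 127×127 system has eigenvalues cos(kπ/128); ρ_J = cos(π/128) = 0.99970.
√(1 − cos²(π/128)) = sin(π/128) ≈ 0.024541.
ω* = 2/(1 + 0.024541) = 2/1.024541 = 1.95209.
Hence ρ(B_{ω*}) = 1.95209 − 1 = 0.95209.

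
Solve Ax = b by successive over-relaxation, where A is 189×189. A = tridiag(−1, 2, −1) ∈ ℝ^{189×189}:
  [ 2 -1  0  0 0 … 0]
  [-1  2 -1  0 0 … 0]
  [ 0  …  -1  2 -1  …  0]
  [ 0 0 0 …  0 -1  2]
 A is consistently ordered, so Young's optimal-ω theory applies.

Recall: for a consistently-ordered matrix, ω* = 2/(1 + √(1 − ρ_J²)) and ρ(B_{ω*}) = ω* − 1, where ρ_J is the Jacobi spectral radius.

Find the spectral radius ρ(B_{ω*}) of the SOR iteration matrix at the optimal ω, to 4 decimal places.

With n=189, ρ(Jacobi) = cos(π/190) = 0.9999.
1 − cos²(π/190) = sin²(π/190) ⇒ √(1−ρ_J²) = sin(π/190) = 0.01653.
ω* = 2/(1 + 0.01653) = 2/1.01653 = 1.9675.
ρ_SOR = ω* − 1 ≈ 0.9675.

ρ_SOR = 0.9675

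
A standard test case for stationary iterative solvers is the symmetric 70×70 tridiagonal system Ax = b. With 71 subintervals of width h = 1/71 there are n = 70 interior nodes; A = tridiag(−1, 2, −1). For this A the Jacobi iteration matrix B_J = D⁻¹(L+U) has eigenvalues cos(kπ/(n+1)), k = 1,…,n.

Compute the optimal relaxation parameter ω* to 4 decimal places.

ω* = 1.9153

B_J for the 70×70 system has eigenvalues cos(kπ/71); ρ_J = cos(π/71) = 0.9990.
√(1 − cos²(π/71)) = sin(π/71) ≈ 0.04423.
Then 2/(1+√(1−ρ_J²)) = 2/(1+0.04423); ω* = 2/1.04423 = 1.9153.
At ω = 1.9153 every |λ(B_ω)| = ω−1, so ρ_SOR = 0.9153.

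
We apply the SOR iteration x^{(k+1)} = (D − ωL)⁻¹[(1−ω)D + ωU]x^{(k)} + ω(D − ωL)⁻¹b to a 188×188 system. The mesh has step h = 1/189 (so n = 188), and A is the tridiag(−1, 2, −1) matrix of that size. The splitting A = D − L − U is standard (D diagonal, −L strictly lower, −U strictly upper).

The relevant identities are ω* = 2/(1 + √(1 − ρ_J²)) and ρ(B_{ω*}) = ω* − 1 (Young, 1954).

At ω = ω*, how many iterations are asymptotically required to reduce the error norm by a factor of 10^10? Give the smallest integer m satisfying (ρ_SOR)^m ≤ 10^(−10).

ρ_J = max_k |cos(kπ/189)| = cos(π/189) = 0.9998619
√(1−ρ_J²) = |sin(π/189)| = 0.0166214
[ω*] 2 ÷ (1 + 0.0166214) = 2 ÷ 1.0166214 = 1.9673007.
Hence ρ(B_{ω*}) = 1.9673007 − 1 = 0.9673007.
10·ln10 = 23.0259; −ln(0.9673007) = 0.0332459; m = ⌈23.0259/0.0332459⌉ = ⌈692.594⌉ = 693.

m = 693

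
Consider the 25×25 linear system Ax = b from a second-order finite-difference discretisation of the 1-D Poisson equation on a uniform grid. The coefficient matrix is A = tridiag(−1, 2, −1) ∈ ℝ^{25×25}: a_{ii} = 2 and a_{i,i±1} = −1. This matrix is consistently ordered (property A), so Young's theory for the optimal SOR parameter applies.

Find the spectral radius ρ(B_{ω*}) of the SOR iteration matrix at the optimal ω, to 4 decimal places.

½·tridiag(1,0,1) at n=25: λ_k = cos(kπ/26); max |λ| at k=1 ⇒ ρ_J = cos(π/26) ≈ 0.9927.
1 − cos²(π/26) = sin²(π/26) ⇒ √(1−ρ_J²) = sin(π/26) = 0.12054.
ω* = 2/(1+0.12054) = 1.7849
and ρ(B_{ω*}) = 1.7849 − 1 = 0.7849.

ρ_SOR = 0.7849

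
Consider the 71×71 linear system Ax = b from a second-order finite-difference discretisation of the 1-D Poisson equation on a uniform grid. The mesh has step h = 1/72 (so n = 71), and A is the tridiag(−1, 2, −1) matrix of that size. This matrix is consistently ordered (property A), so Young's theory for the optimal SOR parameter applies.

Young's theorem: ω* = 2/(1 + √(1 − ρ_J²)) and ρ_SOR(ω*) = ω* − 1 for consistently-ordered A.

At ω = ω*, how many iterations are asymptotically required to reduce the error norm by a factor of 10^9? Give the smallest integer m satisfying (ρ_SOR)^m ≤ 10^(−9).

m = 238

B_J for the 71×71 system has eigenvalues cos(kπ/72); ρ_J = cos(π/72) = 0.9990482.
root = sin(π/72) = 0.0436194  (since 1−cos² = sin²).
Then 2/(1+√(1−ρ_J²)) = 2/(1+0.0436194); ω* = 2/1.0436194 = 1.9164075.
ρ_SOR = ω* − 1 = 1.9164075 − 1 = 0.9164075.
(0.9164075)^m ≤ 10^{−9}  ⇒  m·ln(0.9164075) ≤ −9·ln10  ⇒  m ≥ 237.396  ⇒  m = 238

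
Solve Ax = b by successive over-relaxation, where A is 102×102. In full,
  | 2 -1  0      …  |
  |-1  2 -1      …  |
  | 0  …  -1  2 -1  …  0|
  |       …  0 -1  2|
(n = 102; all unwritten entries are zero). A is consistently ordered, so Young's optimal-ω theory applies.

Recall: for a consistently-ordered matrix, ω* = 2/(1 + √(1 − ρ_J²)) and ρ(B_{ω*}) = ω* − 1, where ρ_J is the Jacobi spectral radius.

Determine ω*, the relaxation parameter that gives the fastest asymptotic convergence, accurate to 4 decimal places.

ω* = 1.9408

ρ_J = max_k |cos(kπ/103)| = cos(π/103) = 0.9995
√(1 − cos²(π/103)) = sin(π/103) ≈ 0.03050.
So ω* = 2/1.03050 = 1.9408 (Young).
ρ_SOR = ω* − 1 ≈ 0.9408.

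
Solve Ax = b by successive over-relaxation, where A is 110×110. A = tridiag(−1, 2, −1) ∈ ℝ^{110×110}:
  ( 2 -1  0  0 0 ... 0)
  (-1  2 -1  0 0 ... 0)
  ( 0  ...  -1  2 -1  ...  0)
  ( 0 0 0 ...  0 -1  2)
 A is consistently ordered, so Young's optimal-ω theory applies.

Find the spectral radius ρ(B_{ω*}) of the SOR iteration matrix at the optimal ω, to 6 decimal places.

ρ_SOR = 0.944960

n=110: λ(B_J) = 1 − λ(A)/2 = cos(kπ/111); k=1 gives ρ_J = 0.999600.
√(1 − cos²(π/111)) = sin(π/111) ≈ 0.0282989.
ω* = 2 / (1 + 0.0282989) = 2 / 1.0282989 ≈ 1.944960.
Hence ρ(B_{ω*}) = 1.944960 − 1 = 0.944960.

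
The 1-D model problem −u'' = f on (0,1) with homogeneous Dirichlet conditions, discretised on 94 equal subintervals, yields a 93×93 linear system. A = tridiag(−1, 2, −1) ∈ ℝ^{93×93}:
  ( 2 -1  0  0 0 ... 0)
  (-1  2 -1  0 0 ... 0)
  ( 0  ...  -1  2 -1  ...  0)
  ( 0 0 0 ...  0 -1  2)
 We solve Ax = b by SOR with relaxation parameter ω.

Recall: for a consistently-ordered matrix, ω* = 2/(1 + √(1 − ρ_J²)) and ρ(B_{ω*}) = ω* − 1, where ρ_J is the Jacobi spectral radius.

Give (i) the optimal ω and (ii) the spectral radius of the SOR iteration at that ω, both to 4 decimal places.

n=93: λ(B_J) = 1 − λ(A)/2 = cos(kπ/94); k=1 gives ρ_J = 0.9994.
√(1 − cos²(π/94)) = sin(π/94) ≈ 0.03341.
Then 2/(1+√(1−ρ_J²)) = 2/(1+0.03341); ω* = 2/1.03341 = 1.9353.
ρ_SOR = ω* − 1 = 1.9353 − 1 = 0.9353.

ω* = 1.9353, ρ_SOR = 0.9353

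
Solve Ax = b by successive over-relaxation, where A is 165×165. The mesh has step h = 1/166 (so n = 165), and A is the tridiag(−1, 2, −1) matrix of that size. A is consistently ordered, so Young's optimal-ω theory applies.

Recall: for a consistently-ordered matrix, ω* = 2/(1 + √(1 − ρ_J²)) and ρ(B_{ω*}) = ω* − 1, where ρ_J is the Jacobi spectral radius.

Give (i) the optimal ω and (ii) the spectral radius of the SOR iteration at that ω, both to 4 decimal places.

ω* = 1.9629, ρ_SOR = 0.9629

ρ_J = max_k |cos(kπ/166)| = cos(π/166) = 0.9998
√(1 − cos²(π/166)) = sin(π/166) ≈ 0.01892.
ω* = 2/(1+0.01892) = 1.9629
[ρ_SOR] ω* − 1 = 0.9629.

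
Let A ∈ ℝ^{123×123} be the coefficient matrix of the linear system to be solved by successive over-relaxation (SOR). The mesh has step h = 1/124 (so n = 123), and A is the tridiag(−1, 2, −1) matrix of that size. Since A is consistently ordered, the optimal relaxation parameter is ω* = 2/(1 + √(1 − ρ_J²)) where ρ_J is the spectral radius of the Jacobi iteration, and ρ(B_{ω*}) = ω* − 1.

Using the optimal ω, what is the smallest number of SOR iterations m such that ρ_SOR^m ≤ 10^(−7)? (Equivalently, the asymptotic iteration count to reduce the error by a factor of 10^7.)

m = 319

With n=123, ρ(Jacobi) = cos(π/124) = 0.9996791.
root = sin(π/124) = 0.0253327  (since 1−cos² = sin²).
ω* = 2/(1 + 0.0253327) = 2/1.0253327 = 1.9505864.
ρ_SOR = ω* − 1 = 1.9505864 − 1 = 0.9505864.
7·ln10 = 16.1181; −ln(0.9505864) = 0.0506762; m = ⌈16.1181/0.0506762⌉ = ⌈318.061⌉ = 319.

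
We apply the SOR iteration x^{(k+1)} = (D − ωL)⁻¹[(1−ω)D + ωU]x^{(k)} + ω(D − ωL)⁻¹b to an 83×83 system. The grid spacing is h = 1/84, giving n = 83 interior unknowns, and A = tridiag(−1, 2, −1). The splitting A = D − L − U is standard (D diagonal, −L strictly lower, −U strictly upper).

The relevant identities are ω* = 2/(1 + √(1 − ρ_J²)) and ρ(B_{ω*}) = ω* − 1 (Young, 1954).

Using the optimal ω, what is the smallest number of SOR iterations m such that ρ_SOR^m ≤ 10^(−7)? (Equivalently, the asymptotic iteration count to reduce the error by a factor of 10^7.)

B_J for the 83×83 system has eigenvalues cos(kπ/84); ρ_J = cos(π/84) = 0.9993007.
1 − cos²(π/84) = sin²(π/84) ⇒ √(1−ρ_J²) = sin(π/84) = 0.0373912.
Then 2/(1+√(1−ρ_J²)) = 2/(1+0.0373912); ω* = 2/1.0373912 = 1.9279130.
ρ_SOR = ω* − 1 ≈ 0.9279130.
m ≥ 7·ln10 / (−ln 0.9279130) = 215.433; smallest integer m = 216.

m = 216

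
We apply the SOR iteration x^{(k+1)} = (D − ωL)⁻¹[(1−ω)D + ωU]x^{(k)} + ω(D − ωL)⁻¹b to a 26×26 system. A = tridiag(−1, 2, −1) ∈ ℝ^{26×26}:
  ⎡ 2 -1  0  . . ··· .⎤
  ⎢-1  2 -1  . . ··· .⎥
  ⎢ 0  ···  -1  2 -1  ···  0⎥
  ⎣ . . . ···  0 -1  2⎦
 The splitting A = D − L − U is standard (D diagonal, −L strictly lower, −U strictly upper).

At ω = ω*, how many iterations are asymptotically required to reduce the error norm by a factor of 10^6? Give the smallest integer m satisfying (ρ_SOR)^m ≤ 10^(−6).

m = 60

B_J for the 26×26 system has eigenvalues cos(kπ/27); ρ_J = cos(π/27) = 0.9932384.
root = sin(π/27) = 0.1160929  (since 1−cos² = sin²).
ω* = 2/(1 + 0.1160929) = 2/1.1160929 = 1.7919655.
[ρ_SOR] ω* − 1 = 0.7919655.
m ≥ 6·ln10 / (−ln 0.7919655) = 59.234; smallest integer m = 60.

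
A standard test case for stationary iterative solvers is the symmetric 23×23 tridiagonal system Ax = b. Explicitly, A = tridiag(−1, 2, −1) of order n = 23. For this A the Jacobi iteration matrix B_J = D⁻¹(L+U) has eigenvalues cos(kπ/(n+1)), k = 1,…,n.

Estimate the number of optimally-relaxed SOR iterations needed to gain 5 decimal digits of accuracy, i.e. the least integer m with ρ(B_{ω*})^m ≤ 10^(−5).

[ρ_J] n=23: ρ(B_J) = cos(π/(n+1)) = cos(π/24) = 0.9914449.
√(1−ρ_J²) simplifies to sin(π/24) = 0.1305262.
ω* = 2 / (1 + 0.1305262) = 2 / 1.1305262 ≈ 1.7690877.
Hence ρ(B_{ω*}) = 1.7690877 − 1 = 0.7690877.
ρ_SOR^m ≤ 10^(−5) ⇔ m ≥ 5·ln10/(−ln 0.7690877) = 11.5129/0.26255 = 43.850; m = ⌈43.850⌉ = 44.

m = 44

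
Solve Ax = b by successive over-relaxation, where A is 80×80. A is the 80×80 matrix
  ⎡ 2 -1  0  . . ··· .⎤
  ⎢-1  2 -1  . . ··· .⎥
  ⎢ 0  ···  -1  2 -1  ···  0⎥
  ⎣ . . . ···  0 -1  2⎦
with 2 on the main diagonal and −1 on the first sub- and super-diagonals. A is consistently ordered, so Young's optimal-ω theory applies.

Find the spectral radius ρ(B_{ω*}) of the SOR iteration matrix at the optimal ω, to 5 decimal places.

n=80: λ(B_J) = 1 − λ(A)/2 = cos(kπ/81); k=1 gives ρ_J = 0.99925.
√(1−ρ_J²) simplifies to sin(π/81) = 0.038775.
Young: ω* = 2/(1+√(1−ρ_J²)) = 2/(1+0.038775) = 2/1.038775 = 1.92534.
At ω = 1.92534 every |λ(B_ω)| = ω−1, so ρ_SOR = 0.92534.

ρ_SOR = 0.92534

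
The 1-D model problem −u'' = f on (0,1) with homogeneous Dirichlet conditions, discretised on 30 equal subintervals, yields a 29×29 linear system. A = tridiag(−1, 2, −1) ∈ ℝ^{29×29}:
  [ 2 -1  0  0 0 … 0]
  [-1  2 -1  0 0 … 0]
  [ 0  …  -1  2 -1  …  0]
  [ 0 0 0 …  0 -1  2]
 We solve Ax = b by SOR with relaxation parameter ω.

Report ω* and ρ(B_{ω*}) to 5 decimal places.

ω* = 1.81073, ρ_SOR = 0.81073

n=29: λ(B_J) = 1 − λ(A)/2 = cos(kπ/30); k=1 gives ρ_J = 0.99452.
√(1 − cos²(π/30)) = sin(π/30) ≈ 0.104528.
ω* = 2/(1+0.104528) = 1.81073
and ρ(B_{ω*}) = 1.81073 − 1 = 0.81073.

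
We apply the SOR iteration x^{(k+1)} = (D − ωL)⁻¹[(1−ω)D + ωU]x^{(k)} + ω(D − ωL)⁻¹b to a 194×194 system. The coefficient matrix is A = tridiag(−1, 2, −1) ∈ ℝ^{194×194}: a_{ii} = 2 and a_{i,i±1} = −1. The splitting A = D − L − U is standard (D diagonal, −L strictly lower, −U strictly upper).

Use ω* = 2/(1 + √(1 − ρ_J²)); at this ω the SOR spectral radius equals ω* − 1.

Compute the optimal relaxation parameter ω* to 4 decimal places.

With n=194, ρ(Jacobi) = cos(π/195) = 0.9999.
√(1 − cos²(π/195)) = sin(π/195) ≈ 0.01611.
ω* = 2 / (1 + 0.01611) = 2 / 1.01611 ≈ 1.9683.
ρ(B_{ω*}) = ω*−1 = 0.9683

ω* = 1.9683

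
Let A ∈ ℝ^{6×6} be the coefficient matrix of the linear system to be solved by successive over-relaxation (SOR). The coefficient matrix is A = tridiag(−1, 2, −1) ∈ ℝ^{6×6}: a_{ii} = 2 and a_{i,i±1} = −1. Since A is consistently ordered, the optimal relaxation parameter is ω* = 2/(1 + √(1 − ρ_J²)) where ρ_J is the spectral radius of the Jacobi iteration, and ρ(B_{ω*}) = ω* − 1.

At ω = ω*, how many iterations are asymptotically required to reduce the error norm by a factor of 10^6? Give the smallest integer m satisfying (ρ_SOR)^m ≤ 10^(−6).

With n=6, ρ(Jacobi) = cos(π/7) = 0.9009689.
√(1−ρ_J²) = |sin(π/7)| = 0.4338837
So ω* = 2/1.4338837 = 1.3948133 (Young).
Hence ρ(B_{ω*}) = 1.3948133 − 1 = 0.3948133.
For 6 digits: m = 6·ln10 / (−ln 0.3948133) = 13.8155/0.929342 = 14.866; round up → m = 15.

m = 15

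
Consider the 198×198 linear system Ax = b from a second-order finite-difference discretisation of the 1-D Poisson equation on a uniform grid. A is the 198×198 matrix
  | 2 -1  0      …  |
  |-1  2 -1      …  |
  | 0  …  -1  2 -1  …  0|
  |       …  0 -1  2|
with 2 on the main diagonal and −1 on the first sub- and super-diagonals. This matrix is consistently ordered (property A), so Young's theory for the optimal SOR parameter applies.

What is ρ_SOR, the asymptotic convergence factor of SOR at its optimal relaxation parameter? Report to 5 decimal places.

ρ_SOR = 0.96892

B_J for the 198×198 system has eigenvalues cos(kπ/199); ρ_J = cos(π/199) = 0.99988.
root = sin(π/199) = 0.015786  (since 1−cos² = sin²).
So ω* = 2/1.015786 = 1.96892 (Young).
ρ_SOR = ω* − 1 = 1.96892 − 1 = 0.96892.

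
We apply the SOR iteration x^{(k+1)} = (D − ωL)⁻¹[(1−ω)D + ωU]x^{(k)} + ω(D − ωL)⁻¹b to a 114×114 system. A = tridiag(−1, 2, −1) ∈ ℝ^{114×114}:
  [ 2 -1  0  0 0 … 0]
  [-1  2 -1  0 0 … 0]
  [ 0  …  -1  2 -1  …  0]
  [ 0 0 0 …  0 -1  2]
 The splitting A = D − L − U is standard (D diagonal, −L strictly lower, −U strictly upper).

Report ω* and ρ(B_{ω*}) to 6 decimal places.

ω* = 1.946823, ρ_SOR = 0.946823

B_J for the 114×114 system has eigenvalues cos(kπ/115); ρ_J = cos(π/115) = 0.999627.
√(1−ρ_J²) simplifies to sin(π/115) = 0.0273148.
So ω* = 2/1.0273148 = 1.946823 (Young).
ρ_SOR = ω* − 1 = 1.946823 − 1 = 0.946823.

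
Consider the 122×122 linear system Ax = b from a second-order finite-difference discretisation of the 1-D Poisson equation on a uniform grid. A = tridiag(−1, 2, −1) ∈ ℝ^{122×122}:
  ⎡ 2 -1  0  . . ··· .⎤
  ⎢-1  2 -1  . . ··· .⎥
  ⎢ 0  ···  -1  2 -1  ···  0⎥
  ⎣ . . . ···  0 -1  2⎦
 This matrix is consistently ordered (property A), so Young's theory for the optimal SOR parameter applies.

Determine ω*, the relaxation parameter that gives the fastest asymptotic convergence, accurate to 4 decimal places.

ω* = 1.9502

[ρ_J] n=122: ρ(B_J) = cos(π/(n+1)) = cos(π/123) = 0.9997.
√(1 − cos²(π/123)) = sin(π/123) ≈ 0.02554.
ω* = 2 / (1 + 0.02554) = 2 / 1.02554 ≈ 1.9502.
Hence ρ(B_{ω*}) = 1.9502 − 1 = 0.9502.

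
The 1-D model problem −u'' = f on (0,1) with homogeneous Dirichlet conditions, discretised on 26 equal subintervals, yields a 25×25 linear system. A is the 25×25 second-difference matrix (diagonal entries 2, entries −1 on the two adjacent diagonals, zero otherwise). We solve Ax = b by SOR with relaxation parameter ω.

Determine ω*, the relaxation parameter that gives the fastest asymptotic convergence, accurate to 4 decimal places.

ω* = 1.7849

½·tridiag(1,0,1) at n=25: λ_k = cos(kπ/26); max |λ| at k=1 ⇒ ρ_J = cos(π/26) ≈ 0.9927.
√(1 − cos²(π/26)) = sin(π/26) ≈ 0.12054.
ω* = 2/(1 + 0.12054) = 2/1.12054 = 1.7849.
ρ(B_{ω*}) = ω*−1 = 0.7849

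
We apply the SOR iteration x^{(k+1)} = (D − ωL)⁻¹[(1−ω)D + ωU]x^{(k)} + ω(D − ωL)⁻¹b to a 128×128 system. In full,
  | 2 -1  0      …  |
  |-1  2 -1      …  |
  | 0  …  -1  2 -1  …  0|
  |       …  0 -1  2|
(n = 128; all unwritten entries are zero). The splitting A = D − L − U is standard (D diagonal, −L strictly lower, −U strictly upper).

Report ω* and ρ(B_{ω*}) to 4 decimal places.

With n=128, ρ(Jacobi) = cos(π/129) = 0.9997.
root = sin(π/129) = 0.02435  (since 1−cos² = sin²).
Then 2/(1+√(1−ρ_J²)) = 2/(1+0.02435); ω* = 2/1.02435 = 1.9525.
[ρ_SOR] ω* − 1 = 0.9525.

ω* = 1.9525, ρ_SOR = 0.9525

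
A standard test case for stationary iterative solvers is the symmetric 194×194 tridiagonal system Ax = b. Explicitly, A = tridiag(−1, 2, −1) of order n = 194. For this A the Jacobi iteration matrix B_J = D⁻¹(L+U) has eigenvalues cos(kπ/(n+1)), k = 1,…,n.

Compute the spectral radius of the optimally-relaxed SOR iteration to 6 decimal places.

ρ_SOR = 0.968291

ρ_J = max_k |cos(kπ/195)| = cos(π/195) = 0.999870
√(1−ρ_J²) = |sin(π/195)| = 0.0161100
Then 2/(1+√(1−ρ_J²)) = 2/(1+0.0161100); ω* = 2/1.0161100 = 1.968291.
and ρ(B_{ω*}) = 1.968291 − 1 = 0.968291.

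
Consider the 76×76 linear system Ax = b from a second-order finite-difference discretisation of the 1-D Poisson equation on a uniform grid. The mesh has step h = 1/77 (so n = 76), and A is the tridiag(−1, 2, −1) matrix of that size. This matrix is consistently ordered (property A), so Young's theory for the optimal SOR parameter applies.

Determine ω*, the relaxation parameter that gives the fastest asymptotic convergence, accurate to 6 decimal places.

spectrum of D⁻¹(L+U) = {cos(kπ/77) : 1≤k≤76}; ρ_J = cos(π/77) = 0.999168.
√(1−ρ_J²) = |sin(π/77)| = 0.0407886
Then 2/(1+√(1−ρ_J²)) = 2/(1+0.0407886); ω* = 2/1.0407886 = 1.921620.
Hence ρ(B_{ω*}) = 1.921620 − 1 = 0.921620.

ω* = 1.921620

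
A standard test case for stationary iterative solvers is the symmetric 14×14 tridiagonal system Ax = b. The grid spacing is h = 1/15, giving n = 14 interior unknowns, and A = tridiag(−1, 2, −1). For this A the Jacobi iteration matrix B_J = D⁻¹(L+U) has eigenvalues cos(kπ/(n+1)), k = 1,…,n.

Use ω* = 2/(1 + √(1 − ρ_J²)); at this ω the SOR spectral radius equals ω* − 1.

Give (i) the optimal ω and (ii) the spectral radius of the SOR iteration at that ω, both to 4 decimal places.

B_J for the 14×14 system has eigenvalues cos(kπ/15); ρ_J = cos(π/15) = 0.9781.
1 − cos²(π/15) = sin²(π/15) ⇒ √(1−ρ_J²) = sin(π/15) = 0.20791.
ω* = 2/(1 + 0.20791) = 2/1.20791 = 1.6558.
At ω = 1.6558 every |λ(B_ω)| = ω−1, so ρ_SOR = 0.6558.

ω* = 1.6558, ρ_SOR = 0.6558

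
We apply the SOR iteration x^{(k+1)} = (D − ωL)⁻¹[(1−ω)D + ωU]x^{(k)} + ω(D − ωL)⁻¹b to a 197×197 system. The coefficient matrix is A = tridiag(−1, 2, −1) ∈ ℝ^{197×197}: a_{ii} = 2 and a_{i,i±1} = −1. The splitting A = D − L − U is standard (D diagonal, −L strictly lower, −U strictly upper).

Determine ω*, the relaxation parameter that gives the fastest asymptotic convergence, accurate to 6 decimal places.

ω* = 1.968764

n=197: λ(B_J) = 1 − λ(A)/2 = cos(kπ/198); k=1 gives ρ_J = 0.999874.
1 − cos²(π/198) = sin²(π/198) ⇒ √(1−ρ_J²) = sin(π/198) = 0.0158660.
Then 2/(1+√(1−ρ_J²)) = 2/(1+0.0158660); ω* = 2/1.0158660 = 1.968764.
ρ_SOR = ω* − 1 = 1.968764 − 1 = 0.968764.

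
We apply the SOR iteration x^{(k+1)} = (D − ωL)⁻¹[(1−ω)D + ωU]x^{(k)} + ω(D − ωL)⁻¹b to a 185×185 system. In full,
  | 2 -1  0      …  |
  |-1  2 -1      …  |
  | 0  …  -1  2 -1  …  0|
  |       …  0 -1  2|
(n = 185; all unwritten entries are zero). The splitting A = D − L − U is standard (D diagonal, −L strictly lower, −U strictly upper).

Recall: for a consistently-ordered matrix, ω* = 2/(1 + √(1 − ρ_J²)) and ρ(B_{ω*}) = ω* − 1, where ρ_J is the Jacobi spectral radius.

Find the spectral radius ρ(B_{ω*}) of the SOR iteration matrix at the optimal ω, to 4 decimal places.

[ρ_J] n=185: ρ(B_J) = cos(π/(n+1)) = cos(π/186) = 0.9999.
√(1 − cos²(π/186)) = sin(π/186) ≈ 0.01689.
Then 2/(1+√(1−ρ_J²)) = 2/(1+0.01689); ω* = 2/1.01689 = 1.9668.
ρ(B_{ω*}) = ω*−1 = 0.9668

ρ_SOR = 0.9668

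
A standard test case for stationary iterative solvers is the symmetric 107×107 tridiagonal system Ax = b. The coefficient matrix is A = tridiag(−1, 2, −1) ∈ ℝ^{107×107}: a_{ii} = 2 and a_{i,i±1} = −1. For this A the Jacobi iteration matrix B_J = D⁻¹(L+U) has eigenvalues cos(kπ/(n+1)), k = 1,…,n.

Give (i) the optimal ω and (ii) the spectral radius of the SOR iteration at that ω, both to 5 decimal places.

½·tridiag(1,0,1) at n=107: λ_k = cos(kπ/108); max |λ| at k=1 ⇒ ρ_J = cos(π/108) ≈ 0.99958.
√(1−ρ_J²) = |sin(π/108)| = 0.029085
[ω*] 2 ÷ (1 + 0.029085) = 2 ÷ 1.029085 = 1.94347.
At ω = 1.94347 every |λ(B_ω)| = ω−1, so ρ_SOR = 0.94347.

ω* = 1.94347, ρ_SOR = 0.94347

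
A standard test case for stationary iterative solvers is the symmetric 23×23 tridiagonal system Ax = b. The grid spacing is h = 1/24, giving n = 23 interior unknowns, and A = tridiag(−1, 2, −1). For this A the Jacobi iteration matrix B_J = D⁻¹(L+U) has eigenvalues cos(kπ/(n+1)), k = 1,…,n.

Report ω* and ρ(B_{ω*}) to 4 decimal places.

ω* = 1.7691, ρ_SOR = 0.7691

½·tridiag(1,0,1) at n=23: λ_k = cos(kπ/24); max |λ| at k=1 ⇒ ρ_J = cos(π/24) ≈ 0.9914.
root = sin(π/24) = 0.13053  (since 1−cos² = sin²).
[ω*] 2 ÷ (1 + 0.13053) = 2 ÷ 1.13053 = 1.7691.
ρ_SOR = ω* − 1 = 1.7691 − 1 = 0.7691.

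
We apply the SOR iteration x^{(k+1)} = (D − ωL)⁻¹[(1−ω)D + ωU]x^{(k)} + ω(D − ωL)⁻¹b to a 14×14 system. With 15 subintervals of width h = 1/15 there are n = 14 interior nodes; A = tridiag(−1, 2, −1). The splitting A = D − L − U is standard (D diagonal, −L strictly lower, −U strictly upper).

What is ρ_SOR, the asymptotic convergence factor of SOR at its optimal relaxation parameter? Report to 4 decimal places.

ρ_SOR = 0.6558

ρ_J = max_k |cos(kπ/15)| = cos(π/15) = 0.9781
1 − cos²(π/15) = sin²(π/15) ⇒ √(1−ρ_J²) = sin(π/15) = 0.20791.
[ω*] 2 ÷ (1 + 0.20791) = 2 ÷ 1.20791 = 1.6558.
[ρ_SOR] ω* − 1 = 0.6558.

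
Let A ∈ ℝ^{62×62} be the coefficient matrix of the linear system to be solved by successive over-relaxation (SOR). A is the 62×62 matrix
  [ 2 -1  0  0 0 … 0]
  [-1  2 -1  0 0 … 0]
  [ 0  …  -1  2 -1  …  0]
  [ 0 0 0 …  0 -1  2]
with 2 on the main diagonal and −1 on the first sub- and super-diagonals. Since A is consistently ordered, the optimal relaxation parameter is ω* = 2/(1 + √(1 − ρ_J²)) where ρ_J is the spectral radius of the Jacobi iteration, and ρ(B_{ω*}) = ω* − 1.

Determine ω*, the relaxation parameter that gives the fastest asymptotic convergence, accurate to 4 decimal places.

ω* = 1.9050

n=62: λ(B_J) = 1 − λ(A)/2 = cos(kπ/63); k=1 gives ρ_J = 0.9988.
√(1−ρ_J²) simplifies to sin(π/63) = 0.04985.
ω* = 2 / (1 + 0.04985) = 2 / 1.04985 ≈ 1.9050.
and ρ(B_{ω*}) = 1.9050 − 1 = 0.9050.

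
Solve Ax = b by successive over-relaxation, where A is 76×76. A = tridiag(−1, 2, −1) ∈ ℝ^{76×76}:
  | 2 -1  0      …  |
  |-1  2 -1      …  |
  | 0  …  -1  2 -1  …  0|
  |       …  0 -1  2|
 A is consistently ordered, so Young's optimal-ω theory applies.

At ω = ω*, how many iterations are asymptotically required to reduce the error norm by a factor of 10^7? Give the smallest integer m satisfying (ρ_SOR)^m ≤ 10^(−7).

m = 198

n=76: λ(B_J) = 1 − λ(A)/2 = cos(kπ/77); k=1 gives ρ_J = 0.9991678.
√(1 − cos²(π/77)) = sin(π/77) ≈ 0.0407886.
Young: ω* = 2/(1+√(1−ρ_J²)) = 2/(1+0.0407886) = 2/1.0407886 = 1.9216198.
[ρ_SOR] ω* − 1 = 0.9216198.
7·ln10 = 16.1181; −ln(0.9216198) = 0.0816225; m = ⌈16.1181/0.0816225⌉ = ⌈197.471⌉ = 198.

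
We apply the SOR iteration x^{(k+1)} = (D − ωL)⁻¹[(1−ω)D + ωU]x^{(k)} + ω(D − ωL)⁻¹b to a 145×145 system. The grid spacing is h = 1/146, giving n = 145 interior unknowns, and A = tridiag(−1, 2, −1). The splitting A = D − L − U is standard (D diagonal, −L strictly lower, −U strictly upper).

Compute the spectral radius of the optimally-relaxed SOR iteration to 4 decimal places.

B_J for the 145×145 system has eigenvalues cos(kπ/146); ρ_J = cos(π/146) = 0.9998.
√(1−ρ_J²) simplifies to sin(π/146) = 0.02152.
Then 2/(1+√(1−ρ_J²)) = 2/(1+0.02152); ω* = 2/1.02152 = 1.9579.
At ω = 1.9579 every |λ(B_ω)| = ω−1, so ρ_SOR = 0.9579.

ρ_SOR = 0.9579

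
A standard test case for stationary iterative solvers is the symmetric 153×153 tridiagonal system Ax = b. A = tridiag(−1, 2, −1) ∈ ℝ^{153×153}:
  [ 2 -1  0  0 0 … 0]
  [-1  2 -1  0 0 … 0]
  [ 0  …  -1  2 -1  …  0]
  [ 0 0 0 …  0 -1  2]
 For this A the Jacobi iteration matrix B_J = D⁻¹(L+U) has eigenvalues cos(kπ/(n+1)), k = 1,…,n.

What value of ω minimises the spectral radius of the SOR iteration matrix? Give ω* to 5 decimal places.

ω* = 1.96002

[ρ_J] n=153: ρ(B_J) = cos(π/(n+1)) = cos(π/154) = 0.99979.
√(1−ρ_J²) simplifies to sin(π/154) = 0.020399.
ω* = 2 / (1 + 0.020399) = 2 / 1.020399 ≈ 1.96002.
At ω = 1.96002 every |λ(B_ω)| = ω−1, so ρ_SOR = 0.96002.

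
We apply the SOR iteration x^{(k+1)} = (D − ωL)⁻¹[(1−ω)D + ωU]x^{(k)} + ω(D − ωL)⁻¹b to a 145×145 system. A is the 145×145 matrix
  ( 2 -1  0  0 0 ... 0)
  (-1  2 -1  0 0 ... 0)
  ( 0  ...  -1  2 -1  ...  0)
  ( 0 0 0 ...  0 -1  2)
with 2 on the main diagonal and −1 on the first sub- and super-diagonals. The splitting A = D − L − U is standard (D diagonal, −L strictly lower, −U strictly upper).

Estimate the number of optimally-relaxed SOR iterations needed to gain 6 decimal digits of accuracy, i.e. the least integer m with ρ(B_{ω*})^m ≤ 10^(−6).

n=145: λ(B_J) = 1 − λ(A)/2 = cos(kπ/146); k=1 gives ρ_J = 0.9997685.
√(1−ρ_J²) = |sin(π/146)| = 0.0215161
ω* = 2/(1 + 0.0215161) = 2/1.0215161 = 1.9578742.
ρ(B_{ω*}) = ω*−1 = 0.9578742
For 6 digits: m = 6·ln10 / (−ln 0.9578742) = 13.8155/0.0430388 = 321.001; round up → m = 322.

m = 322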